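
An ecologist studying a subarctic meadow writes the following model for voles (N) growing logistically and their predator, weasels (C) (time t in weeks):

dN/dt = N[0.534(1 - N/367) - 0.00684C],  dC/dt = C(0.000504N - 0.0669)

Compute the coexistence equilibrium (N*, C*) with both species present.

N* ≈ 133, C* ≈ 49.8

From dC/dt = 0 with C > 0: 0.000504N* = 0.0669, so N* = 133.
Substitute into dN/dt = 0: 0.534(1 - 133/367) = 0.00684C*.
The bracket is 0.638, giving C* = 0.341/0.00684 = 49.8.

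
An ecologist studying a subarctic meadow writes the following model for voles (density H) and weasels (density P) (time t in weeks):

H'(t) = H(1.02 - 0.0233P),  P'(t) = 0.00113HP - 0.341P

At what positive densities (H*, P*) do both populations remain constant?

Set dP/dt = 0 with P > 0: 0.00113H - 0.341 = 0, so H* = 0.341/0.00113 = 302.
Set dH/dt = 0 with H > 0: 1.02 - 0.0233P = 0, so P* = 1.02/0.0233 = 43.8.

H* ≈ 302, P* ≈ 43.8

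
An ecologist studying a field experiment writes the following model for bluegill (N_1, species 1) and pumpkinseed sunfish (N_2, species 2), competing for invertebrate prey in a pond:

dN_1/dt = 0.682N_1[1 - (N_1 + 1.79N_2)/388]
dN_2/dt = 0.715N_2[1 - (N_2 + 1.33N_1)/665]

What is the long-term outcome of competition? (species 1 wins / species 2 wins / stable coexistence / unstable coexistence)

Compare the nullcline intercepts: K1/α12 = 388/1.79 = 217 < K2 = 665; K2/α21 = 665/1.33 = 500 > K1 = 388.
Since the inequalities point opposite ways, species 2 can invade but species 1 cannot.

species 2 excludes species 1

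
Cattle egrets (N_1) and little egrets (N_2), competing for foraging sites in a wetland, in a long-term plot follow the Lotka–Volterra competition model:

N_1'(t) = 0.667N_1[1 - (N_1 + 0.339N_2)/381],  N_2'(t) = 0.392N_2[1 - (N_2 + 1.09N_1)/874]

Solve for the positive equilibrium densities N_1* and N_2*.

Setting both brackets to zero gives the nullclines N_1 + 0.339N_2 = 381 and 1.09N_1 + N_2 = 874.
Substituting N_2 = 874 - 1.09N_1 into the first: N_1(1 - 0.339·1.09) = 381 - 0.339·874.
So N_1* = 84.7/0.63 = 134, and then N_2* = 874 - 1.09·134 = 728.

N_1* ≈ 134, N_2* ≈ 728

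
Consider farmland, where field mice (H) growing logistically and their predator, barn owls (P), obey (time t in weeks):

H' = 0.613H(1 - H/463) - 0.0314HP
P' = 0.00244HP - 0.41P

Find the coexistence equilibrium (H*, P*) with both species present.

H* ≈ 168, P* ≈ 12.4

From dP/dt = 0 with P > 0: 0.00244H* = 0.41, so H* = 168.
Substitute into dH/dt = 0: 0.613(1 - 168/463) = 0.0314P*.
The bracket is 0.637, giving P* = 0.391/0.0314 = 12.4.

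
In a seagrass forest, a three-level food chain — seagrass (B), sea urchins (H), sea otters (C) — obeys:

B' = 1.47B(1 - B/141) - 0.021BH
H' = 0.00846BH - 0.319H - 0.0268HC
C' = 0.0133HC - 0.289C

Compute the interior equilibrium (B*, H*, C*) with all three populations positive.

From dC/dt = 0: 0.0133H* = 0.289, so H* = 21.7.
From dB/dt = 0: 1.47(1 - B*/141) = 0.021·21.7, giving B* = 141·(1 - 0.31) = 97.2.
From dH/dt = 0: 0.00846·97.2 - 0.319 = 0.0268C*, so C* = 0.504/0.0268 = 18.8.

B* ≈ 97.2, H* ≈ 21.7, C* ≈ 18.8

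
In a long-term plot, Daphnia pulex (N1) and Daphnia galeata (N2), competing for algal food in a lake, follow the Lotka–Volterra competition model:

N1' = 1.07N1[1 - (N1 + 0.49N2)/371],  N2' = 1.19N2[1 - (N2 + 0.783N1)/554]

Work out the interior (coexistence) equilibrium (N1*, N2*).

N1* ≈ 162, N2* ≈ 428

Setting both brackets to zero gives the nullclines N1 + 0.49N2 = 371 and 0.783N1 + N2 = 554.
Substituting N2 = 554 - 0.783N1 into the first: N1(1 - 0.49·0.783) = 371 - 0.49·554.
So N1* = 99.5/0.616 = 162, and then N2* = 554 - 0.783·162 = 428.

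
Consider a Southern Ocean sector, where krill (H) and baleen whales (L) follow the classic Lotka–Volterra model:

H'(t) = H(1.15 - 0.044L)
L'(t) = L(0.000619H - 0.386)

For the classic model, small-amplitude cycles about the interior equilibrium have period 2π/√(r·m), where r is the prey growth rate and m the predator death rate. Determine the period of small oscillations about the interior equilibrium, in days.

T ≈ 9.43 days

Here r = 1.15 and m = 0.386, so r·m = 0.444.
ω = √0.444 = 0.666 per day, hence T = 2π/ω ≈ 9.43 days.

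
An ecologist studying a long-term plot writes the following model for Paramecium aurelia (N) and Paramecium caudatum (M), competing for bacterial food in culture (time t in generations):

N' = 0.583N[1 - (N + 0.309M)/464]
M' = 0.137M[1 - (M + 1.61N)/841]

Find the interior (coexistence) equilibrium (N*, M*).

Setting both brackets to zero gives the nullclines N + 0.309M = 464 and 1.61N + M = 841.
Substituting M = 841 - 1.61N into the first: N(1 - 0.309·1.61) = 464 - 0.309·841.
So N* = 204/0.503 = 406, and then M* = 841 - 1.61·406 = 187.

N* ≈ 406, M* ≈ 187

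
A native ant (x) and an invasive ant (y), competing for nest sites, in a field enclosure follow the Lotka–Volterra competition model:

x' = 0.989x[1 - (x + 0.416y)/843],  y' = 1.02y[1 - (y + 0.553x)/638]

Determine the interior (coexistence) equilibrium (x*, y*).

x* ≈ 750, y* ≈ 223

Setting both brackets to zero gives the nullclines x + 0.416y = 843 and 0.553x + y = 638.
Substituting y = 638 - 0.553x into the first: x(1 - 0.416·0.553) = 843 - 0.416·638.
So x* = 578/0.77 = 750, and then y* = 638 - 0.553·750 = 223.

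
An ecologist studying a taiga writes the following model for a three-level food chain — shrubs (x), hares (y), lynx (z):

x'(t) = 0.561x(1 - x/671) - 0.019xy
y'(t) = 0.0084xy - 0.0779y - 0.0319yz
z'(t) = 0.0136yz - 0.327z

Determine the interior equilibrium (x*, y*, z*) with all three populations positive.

x* ≈ 125, y* ≈ 24, z* ≈ 30.4

From dz/dt = 0: 0.0136y* = 0.327, so y* = 24.
From dx/dt = 0: 0.561(1 - x*/671) = 0.019·24, giving x* = 671·(1 - 0.814) = 125.
From dy/dt = 0: 0.0084·125 - 0.0779 = 0.0319z*, so z* = 0.969/0.0319 = 30.4.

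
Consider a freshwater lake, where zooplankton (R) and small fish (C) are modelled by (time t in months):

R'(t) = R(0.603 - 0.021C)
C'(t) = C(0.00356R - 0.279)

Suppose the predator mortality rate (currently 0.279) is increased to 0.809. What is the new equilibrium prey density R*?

R* ≈ 227

At the interior fixed point, setting dC/dt = 0 with C > 0 fixes R* = (predator death rate)/(RC coefficient) — independent of the other coefficients.
With the change, R* = 0.809/0.00356 = 227; it rises from 78.4.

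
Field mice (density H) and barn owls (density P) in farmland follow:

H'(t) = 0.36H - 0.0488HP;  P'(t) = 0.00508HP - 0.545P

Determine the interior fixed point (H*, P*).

Set dP/dt = 0 with P > 0: 0.00508H - 0.545 = 0, so H* = 0.545/0.00508 = 107.
Set dH/dt = 0 with H > 0: 0.36 - 0.0488P = 0, so P* = 0.36/0.0488 = 7.38.

H* ≈ 107, P* ≈ 7.38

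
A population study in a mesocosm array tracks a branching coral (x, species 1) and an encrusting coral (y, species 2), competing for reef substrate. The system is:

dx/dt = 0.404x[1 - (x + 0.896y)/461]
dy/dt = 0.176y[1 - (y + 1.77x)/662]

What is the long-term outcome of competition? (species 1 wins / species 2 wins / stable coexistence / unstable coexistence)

Compare the nullcline intercepts: K1/α12 = 461/0.896 = 515 < K2 = 662; K2/α21 = 662/1.77 = 374 < K1 = 461.
Since both are reversed, neither can invade when rare; the interior point is a saddle.

unstable coexistence (outcome depends on initial conditions)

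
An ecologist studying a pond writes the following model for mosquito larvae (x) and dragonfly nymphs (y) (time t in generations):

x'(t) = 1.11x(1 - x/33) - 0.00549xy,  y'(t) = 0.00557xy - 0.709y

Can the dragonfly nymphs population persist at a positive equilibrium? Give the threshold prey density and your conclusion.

Threshold x = 127; K < 127, so no, the predator goes extinct.

The predator equation gives dy/dt > 0 only when x > 0.709/0.00557 = 127.
Without the predator, x → K = 33. Since 33 < 127, the predator cannot invade.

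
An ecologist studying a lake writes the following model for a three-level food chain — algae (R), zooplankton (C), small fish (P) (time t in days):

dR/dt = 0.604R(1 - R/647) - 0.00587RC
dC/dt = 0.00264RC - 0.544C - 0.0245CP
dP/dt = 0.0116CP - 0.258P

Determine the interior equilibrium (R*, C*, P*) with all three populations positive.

R* ≈ 507, C* ≈ 22.2, P* ≈ 32.4

From dP/dt = 0: 0.0116C* = 0.258, so C* = 22.2.
From dR/dt = 0: 0.604(1 - R*/647) = 0.00587·22.2, giving R* = 647·(1 - 0.216) = 507.
From dC/dt = 0: 0.00264·507 - 0.544 = 0.0245P*, so P* = 0.795/0.0245 = 32.4.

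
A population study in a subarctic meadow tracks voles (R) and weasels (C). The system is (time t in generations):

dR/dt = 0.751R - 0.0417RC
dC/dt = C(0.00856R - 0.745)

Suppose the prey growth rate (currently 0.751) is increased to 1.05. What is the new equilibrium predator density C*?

At the interior fixed point, setting dR/dt = 0 with R > 0 fixes C* = (prey growth rate)/(RC coefficient) — independent of the other coefficients.
With the change, C* = 1.05/0.0417 = 25.2; it rises from 18.

C* ≈ 25.2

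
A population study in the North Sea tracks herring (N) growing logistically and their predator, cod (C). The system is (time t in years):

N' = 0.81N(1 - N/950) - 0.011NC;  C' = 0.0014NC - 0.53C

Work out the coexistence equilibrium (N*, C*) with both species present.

From dC/dt = 0 with C > 0: 0.0014N* = 0.53, so N* = 379.
Substitute into dN/dt = 0: 0.81(1 - 379/950) = 0.011C*.
The bracket is 0.602, giving C* = 0.487/0.011 = 44.3.

N* ≈ 379, C* ≈ 44.3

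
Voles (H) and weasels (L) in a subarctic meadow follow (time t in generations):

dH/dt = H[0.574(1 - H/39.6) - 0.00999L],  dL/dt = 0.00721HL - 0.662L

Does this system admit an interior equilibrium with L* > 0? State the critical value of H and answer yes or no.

The predator equation gives dL/dt > 0 only when H > 0.662/0.00721 = 91.8.
Without the predator, H → K = 39.6. Since 39.6 < 91.8, the predator cannot invade.

Threshold H = 91.8; K < 91.8, so no, the predator goes extinct.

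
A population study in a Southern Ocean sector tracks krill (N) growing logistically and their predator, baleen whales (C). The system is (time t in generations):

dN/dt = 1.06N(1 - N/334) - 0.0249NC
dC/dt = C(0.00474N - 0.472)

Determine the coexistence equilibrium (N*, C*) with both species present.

N* ≈ 99.6, C* ≈ 29.9

From dC/dt = 0 with C > 0: 0.00474N* = 0.472, so N* = 99.6.
Substitute into dN/dt = 0: 1.06(1 - 99.6/334) = 0.0249C*.
The bracket is 0.702, giving C* = 0.744/0.0249 = 29.9.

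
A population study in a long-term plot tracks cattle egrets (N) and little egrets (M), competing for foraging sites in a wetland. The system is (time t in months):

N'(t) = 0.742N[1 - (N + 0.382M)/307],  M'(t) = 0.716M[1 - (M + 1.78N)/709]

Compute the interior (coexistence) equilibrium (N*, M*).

Setting both brackets to zero gives the nullclines N + 0.382M = 307 and 1.78N + M = 709.
Substituting M = 709 - 1.78N into the first: N(1 - 0.382·1.78) = 307 - 0.382·709.
So N* = 36.2/0.32 = 113, and then M* = 709 - 1.78·113 = 508.

N* ≈ 113, M* ≈ 508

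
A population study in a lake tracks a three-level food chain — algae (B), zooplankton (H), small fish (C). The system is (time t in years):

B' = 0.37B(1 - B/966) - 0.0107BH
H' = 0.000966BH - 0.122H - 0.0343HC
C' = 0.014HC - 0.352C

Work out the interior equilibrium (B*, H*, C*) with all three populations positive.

From dC/dt = 0: 0.014H* = 0.352, so H* = 25.1.
From dB/dt = 0: 0.37(1 - B*/966) = 0.0107·25.1, giving B* = 966·(1 - 0.727) = 264.
From dH/dt = 0: 0.000966·264 - 0.122 = 0.0343C*, so C* = 0.133/0.0343 = 3.87.

B* ≈ 264, H* ≈ 25.1, C* ≈ 3.87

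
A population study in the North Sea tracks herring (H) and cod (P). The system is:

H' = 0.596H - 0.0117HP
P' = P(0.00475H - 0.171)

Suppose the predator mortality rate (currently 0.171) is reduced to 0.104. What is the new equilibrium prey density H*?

H* ≈ 21.9

At the interior fixed point, setting dP/dt = 0 with P > 0 fixes H* = (predator death rate)/(HP coefficient) — independent of the other coefficients.
With the change, H* = 0.104/0.00475 = 21.9; it falls from 36.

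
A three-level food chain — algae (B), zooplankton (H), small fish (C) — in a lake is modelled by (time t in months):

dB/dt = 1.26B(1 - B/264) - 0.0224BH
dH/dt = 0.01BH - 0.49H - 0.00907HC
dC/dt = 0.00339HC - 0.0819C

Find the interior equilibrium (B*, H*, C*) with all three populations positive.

B* ≈ 151, H* ≈ 24.2, C* ≈ 112

From dC/dt = 0: 0.00339H* = 0.0819, so H* = 24.2.
From dB/dt = 0: 1.26(1 - B*/264) = 0.0224·24.2, giving B* = 264·(1 - 0.429) = 151.
From dH/dt = 0: 0.01·151 - 0.49 = 0.00907C*, so C* = 1.02/0.00907 = 112.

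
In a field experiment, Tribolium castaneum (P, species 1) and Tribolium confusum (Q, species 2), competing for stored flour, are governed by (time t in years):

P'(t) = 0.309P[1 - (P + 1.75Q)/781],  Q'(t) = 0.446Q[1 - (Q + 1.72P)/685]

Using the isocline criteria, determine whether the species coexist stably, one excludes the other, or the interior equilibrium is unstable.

Compare the nullcline intercepts: K1/α12 = 781/1.75 = 446 < K2 = 685; K2/α21 = 685/1.72 = 398 < K1 = 781.
Since both are reversed, neither can invade when rare; the interior point is a saddle.

unstable coexistence (outcome depends on initial conditions)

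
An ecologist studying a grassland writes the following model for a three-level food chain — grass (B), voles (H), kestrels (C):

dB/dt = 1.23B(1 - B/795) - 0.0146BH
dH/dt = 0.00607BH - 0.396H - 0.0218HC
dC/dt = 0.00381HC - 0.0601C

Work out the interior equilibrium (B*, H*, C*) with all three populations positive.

From dC/dt = 0: 0.00381H* = 0.0601, so H* = 15.8.
From dB/dt = 0: 1.23(1 - B*/795) = 0.0146·15.8, giving B* = 795·(1 - 0.187) = 646.
From dH/dt = 0: 0.00607·646 - 0.396 = 0.0218C*, so C* = 3.53/0.0218 = 162.

B* ≈ 646, H* ≈ 15.8, C* ≈ 162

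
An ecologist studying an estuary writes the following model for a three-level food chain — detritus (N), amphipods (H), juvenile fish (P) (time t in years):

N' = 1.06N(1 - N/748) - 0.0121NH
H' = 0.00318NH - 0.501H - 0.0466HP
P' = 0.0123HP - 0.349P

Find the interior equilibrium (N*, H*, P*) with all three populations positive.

From dP/dt = 0: 0.0123H* = 0.349, so H* = 28.4.
From dN/dt = 0: 1.06(1 - N*/748) = 0.0121·28.4, giving N* = 748·(1 - 0.324) = 506.
From dH/dt = 0: 0.00318·506 - 0.501 = 0.0466P*, so P* = 1.11/0.0466 = 23.8.

N* ≈ 506, H* ≈ 28.4, P* ≈ 23.8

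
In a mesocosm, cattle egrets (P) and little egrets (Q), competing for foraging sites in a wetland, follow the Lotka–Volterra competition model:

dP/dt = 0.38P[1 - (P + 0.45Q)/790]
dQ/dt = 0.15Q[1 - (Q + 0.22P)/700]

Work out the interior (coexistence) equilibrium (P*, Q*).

P* ≈ 527, Q* ≈ 584

Setting both brackets to zero gives the nullclines P + 0.45Q = 790 and 0.22P + Q = 700.
Substituting Q = 700 - 0.22P into the first: P(1 - 0.45·0.22) = 790 - 0.45·700.
So P* = 475/0.901 = 527, and then Q* = 700 - 0.22·527 = 584.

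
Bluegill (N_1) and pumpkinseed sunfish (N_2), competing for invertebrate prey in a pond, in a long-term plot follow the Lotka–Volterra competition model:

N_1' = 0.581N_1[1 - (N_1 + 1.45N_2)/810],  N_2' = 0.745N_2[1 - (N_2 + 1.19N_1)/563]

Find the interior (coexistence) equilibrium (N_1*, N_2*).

N_1* ≈ 8.75, N_2* ≈ 553

Setting both brackets to zero gives the nullclines N_1 + 1.45N_2 = 810 and 1.19N_1 + N_2 = 563.
Substituting N_2 = 563 - 1.19N_1 into the first: N_1(1 - 1.45·1.19) = 810 - 1.45·563.
So N_1* = -6.35/-0.725 = 8.75, and then N_2* = 563 - 1.19·8.75 = 553.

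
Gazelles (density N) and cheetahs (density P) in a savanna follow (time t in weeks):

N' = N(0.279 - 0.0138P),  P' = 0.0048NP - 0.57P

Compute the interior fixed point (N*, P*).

N* ≈ 119, P* ≈ 20.2

Set dP/dt = 0 with P > 0: 0.0048N - 0.57 = 0, so N* = 0.57/0.0048 = 119.
Set dN/dt = 0 with N > 0: 0.279 - 0.0138P = 0, so P* = 0.279/0.0138 = 20.2.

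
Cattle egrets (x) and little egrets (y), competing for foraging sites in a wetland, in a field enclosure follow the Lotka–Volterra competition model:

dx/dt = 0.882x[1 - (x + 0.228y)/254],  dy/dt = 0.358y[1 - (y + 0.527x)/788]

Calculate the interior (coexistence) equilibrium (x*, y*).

Setting both brackets to zero gives the nullclines x + 0.228y = 254 and 0.527x + y = 788.
Substituting y = 788 - 0.527x into the first: x(1 - 0.228·0.527) = 254 - 0.228·788.
So x* = 74.3/0.88 = 84.5, and then y* = 788 - 0.527·84.5 = 743.

x* ≈ 84.5, y* ≈ 743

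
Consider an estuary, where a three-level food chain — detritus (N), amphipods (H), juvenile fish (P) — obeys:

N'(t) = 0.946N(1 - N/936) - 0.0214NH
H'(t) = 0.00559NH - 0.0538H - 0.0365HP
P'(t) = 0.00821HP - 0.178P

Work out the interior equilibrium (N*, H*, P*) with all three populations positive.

From dP/dt = 0: 0.00821H* = 0.178, so H* = 21.7.
From dN/dt = 0: 0.946(1 - N*/936) = 0.0214·21.7, giving N* = 936·(1 - 0.49) = 477.
From dH/dt = 0: 0.00559·477 - 0.0538 = 0.0365P*, so P* = 2.61/0.0365 = 71.6.

N* ≈ 477, H* ≈ 21.7, P* ≈ 71.6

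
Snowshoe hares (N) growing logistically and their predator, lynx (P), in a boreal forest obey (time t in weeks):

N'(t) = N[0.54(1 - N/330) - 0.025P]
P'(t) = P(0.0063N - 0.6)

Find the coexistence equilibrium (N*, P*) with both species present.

From dP/dt = 0 with P > 0: 0.0063N* = 0.6, so N* = 95.2.
Substitute into dN/dt = 0: 0.54(1 - 95.2/330) = 0.025P*.
The bracket is 0.711, giving P* = 0.384/0.025 = 15.4.

N* ≈ 95.2, P* ≈ 15.4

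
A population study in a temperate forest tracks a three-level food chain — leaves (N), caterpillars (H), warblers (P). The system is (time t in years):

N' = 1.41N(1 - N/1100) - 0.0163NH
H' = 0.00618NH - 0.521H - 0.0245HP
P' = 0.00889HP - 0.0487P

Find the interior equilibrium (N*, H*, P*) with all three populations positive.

N* ≈ 1030, H* ≈ 5.48, P* ≈ 239

From dP/dt = 0: 0.00889H* = 0.0487, so H* = 5.48.
From dN/dt = 0: 1.41(1 - N*/1100) = 0.0163·5.48, giving N* = 1100·(1 - 0.0633) = 1030.
From dH/dt = 0: 0.00618·1030 - 0.521 = 0.0245P*, so P* = 5.85/0.0245 = 239.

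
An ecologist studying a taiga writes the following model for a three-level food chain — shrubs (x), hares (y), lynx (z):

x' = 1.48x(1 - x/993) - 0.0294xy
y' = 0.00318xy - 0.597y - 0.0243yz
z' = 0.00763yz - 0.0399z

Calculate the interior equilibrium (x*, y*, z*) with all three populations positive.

From dz/dt = 0: 0.00763y* = 0.0399, so y* = 5.23.
From dx/dt = 0: 1.48(1 - x*/993) = 0.0294·5.23, giving x* = 993·(1 - 0.104) = 890.
From dy/dt = 0: 0.00318·890 - 0.597 = 0.0243z*, so z* = 2.23/0.0243 = 91.9.

x* ≈ 890, y* ≈ 5.23, z* ≈ 91.9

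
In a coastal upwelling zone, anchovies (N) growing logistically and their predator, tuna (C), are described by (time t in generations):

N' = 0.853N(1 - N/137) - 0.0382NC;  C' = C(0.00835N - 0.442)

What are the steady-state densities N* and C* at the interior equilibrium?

From dC/dt = 0 with C > 0: 0.00835N* = 0.442, so N* = 52.9.
Substitute into dN/dt = 0: 0.853(1 - 52.9/137) = 0.0382C*.
The bracket is 0.614, giving C* = 0.523/0.0382 = 13.7.

N* ≈ 52.9, C* ≈ 13.7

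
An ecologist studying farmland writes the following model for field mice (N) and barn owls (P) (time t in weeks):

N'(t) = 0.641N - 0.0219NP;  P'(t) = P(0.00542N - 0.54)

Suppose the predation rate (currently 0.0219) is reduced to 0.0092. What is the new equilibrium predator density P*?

P* ≈ 69.7

At the interior fixed point, setting dN/dt = 0 with N > 0 fixes P* = (prey growth rate)/(NP coefficient) — independent of the other coefficients.
With the change, P* = 0.641/0.0092 = 69.7; it rises from 29.3.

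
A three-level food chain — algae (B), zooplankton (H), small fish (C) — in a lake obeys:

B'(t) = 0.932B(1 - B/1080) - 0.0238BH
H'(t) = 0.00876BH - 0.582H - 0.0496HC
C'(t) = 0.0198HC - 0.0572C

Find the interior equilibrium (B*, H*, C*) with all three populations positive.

B* ≈ 1000, H* ≈ 2.89, C* ≈ 165

From dC/dt = 0: 0.0198H* = 0.0572, so H* = 2.89.
From dB/dt = 0: 0.932(1 - B*/1080) = 0.0238·2.89, giving B* = 1080·(1 - 0.0738) = 1000.
From dH/dt = 0: 0.00876·1000 - 0.582 = 0.0496C*, so C* = 8.18/0.0496 = 165.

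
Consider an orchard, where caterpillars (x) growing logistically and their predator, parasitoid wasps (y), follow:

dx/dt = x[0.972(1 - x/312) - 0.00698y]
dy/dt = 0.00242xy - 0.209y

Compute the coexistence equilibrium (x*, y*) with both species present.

x* ≈ 86.4, y* ≈ 101

From dy/dt = 0 with y > 0: 0.00242x* = 0.209, so x* = 86.4.
Substitute into dx/dt = 0: 0.972(1 - 86.4/312) = 0.00698y*.
The bracket is 0.723, giving y* = 0.703/0.00698 = 101.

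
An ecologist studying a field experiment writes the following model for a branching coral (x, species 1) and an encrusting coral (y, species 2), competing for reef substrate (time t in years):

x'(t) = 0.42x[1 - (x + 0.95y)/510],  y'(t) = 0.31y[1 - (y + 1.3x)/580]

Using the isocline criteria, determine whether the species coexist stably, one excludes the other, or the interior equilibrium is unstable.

unstable coexistence (outcome depends on initial conditions)

Compare the nullcline intercepts: K1/α12 = 510/0.95 = 537 < K2 = 580; K2/α21 = 580/1.3 = 446 < K1 = 510.
Since both are reversed, neither can invade when rare; the interior point is a saddle.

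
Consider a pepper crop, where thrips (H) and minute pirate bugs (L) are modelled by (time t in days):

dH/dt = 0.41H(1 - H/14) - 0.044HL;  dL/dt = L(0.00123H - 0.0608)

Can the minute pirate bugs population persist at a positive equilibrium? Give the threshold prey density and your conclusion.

Threshold H = 49.4; K < 49.4, so no, the predator goes extinct.

The predator equation gives dL/dt > 0 only when H > 0.0608/0.00123 = 49.4.
Without the predator, H → K = 14. Since 14 < 49.4, the predator cannot invade.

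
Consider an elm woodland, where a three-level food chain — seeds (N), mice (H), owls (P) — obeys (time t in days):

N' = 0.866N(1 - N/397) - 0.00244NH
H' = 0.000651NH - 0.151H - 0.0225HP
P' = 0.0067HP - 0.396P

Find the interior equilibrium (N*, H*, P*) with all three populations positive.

N* ≈ 331, H* ≈ 59.1, P* ≈ 2.86

From dP/dt = 0: 0.0067H* = 0.396, so H* = 59.1.
From dN/dt = 0: 0.866(1 - N*/397) = 0.00244·59.1, giving N* = 397·(1 - 0.167) = 331.
From dH/dt = 0: 0.000651·331 - 0.151 = 0.0225P*, so P* = 0.0644/0.0225 = 2.86.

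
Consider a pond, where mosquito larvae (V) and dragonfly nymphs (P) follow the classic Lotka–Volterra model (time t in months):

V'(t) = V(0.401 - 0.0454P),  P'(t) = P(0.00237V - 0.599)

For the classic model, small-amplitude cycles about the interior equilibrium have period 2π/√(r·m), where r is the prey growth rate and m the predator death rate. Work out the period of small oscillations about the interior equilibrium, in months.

T ≈ 12.8 months

Here r = 0.401 and m = 0.599, so r·m = 0.24.
ω = √0.24 = 0.49 per month, hence T = 2π/ω ≈ 12.8 months.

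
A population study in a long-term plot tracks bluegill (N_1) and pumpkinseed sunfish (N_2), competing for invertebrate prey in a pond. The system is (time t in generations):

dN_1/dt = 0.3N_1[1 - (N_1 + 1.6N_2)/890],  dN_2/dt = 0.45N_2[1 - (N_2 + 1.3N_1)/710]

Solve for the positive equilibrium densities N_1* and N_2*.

Setting both brackets to zero gives the nullclines N_1 + 1.6N_2 = 890 and 1.3N_1 + N_2 = 710.
Substituting N_2 = 710 - 1.3N_1 into the first: N_1(1 - 1.6·1.3) = 890 - 1.6·710.
So N_1* = -246/-1.08 = 228, and then N_2* = 710 - 1.3·228 = 414.

N_1* ≈ 228, N_2* ≈ 414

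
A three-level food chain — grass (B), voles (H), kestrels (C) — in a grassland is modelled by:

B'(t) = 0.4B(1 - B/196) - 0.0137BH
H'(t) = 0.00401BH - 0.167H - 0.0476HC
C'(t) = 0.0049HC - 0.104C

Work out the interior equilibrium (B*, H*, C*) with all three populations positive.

From dC/dt = 0: 0.0049H* = 0.104, so H* = 21.2.
From dB/dt = 0: 0.4(1 - B*/196) = 0.0137·21.2, giving B* = 196·(1 - 0.727) = 53.5.
From dH/dt = 0: 0.00401·53.5 - 0.167 = 0.0476C*, so C* = 0.0476/0.0476 = 1.

B* ≈ 53.5, H* ≈ 21.2, C* ≈ 1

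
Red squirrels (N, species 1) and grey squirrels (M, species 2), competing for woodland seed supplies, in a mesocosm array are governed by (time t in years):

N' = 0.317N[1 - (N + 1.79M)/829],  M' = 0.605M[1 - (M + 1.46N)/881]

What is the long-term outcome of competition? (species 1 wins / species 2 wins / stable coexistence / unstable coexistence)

Compare the nullcline intercepts: K1/α12 = 829/1.79 = 463 < K2 = 881; K2/α21 = 881/1.46 = 603 < K1 = 829.
Since both are reversed, neither can invade when rare; the interior point is a saddle.

unstable coexistence (outcome depends on initial conditions)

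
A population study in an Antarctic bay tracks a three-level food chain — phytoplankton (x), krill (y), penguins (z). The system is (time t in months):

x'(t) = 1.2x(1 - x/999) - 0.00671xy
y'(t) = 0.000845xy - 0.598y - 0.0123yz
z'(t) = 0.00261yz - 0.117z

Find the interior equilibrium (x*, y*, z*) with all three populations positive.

From dz/dt = 0: 0.00261y* = 0.117, so y* = 44.8.
From dx/dt = 0: 1.2(1 - x*/999) = 0.00671·44.8, giving x* = 999·(1 - 0.251) = 749.
From dy/dt = 0: 0.000845·749 - 0.598 = 0.0123z*, so z* = 0.0346/0.0123 = 2.81.

x* ≈ 749, y* ≈ 44.8, z* ≈ 2.81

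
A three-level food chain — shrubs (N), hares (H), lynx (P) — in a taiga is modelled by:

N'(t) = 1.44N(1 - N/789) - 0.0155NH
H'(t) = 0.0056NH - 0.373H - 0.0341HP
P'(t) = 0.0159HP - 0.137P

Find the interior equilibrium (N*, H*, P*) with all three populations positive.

N* ≈ 716, H* ≈ 8.62, P* ≈ 107

From dP/dt = 0: 0.0159H* = 0.137, so H* = 8.62.
From dN/dt = 0: 1.44(1 - N*/789) = 0.0155·8.62, giving N* = 789·(1 - 0.0927) = 716.
From dH/dt = 0: 0.0056·716 - 0.373 = 0.0341P*, so P* = 3.64/0.0341 = 107.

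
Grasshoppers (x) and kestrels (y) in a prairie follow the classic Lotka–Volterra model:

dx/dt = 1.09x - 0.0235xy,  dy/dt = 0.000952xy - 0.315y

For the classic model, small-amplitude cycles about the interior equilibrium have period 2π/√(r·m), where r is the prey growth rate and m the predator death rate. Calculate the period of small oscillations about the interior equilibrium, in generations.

Here r = 1.09 and m = 0.315, so r·m = 0.343.
ω = √0.343 = 0.586 per generation, hence T = 2π/ω ≈ 10.7 generations.

T ≈ 10.7 generations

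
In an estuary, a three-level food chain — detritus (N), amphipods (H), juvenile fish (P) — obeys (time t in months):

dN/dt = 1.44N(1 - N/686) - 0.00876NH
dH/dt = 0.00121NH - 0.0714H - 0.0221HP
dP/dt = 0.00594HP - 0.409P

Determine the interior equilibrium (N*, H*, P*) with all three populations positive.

From dP/dt = 0: 0.00594H* = 0.409, so H* = 68.9.
From dN/dt = 0: 1.44(1 - N*/686) = 0.00876·68.9, giving N* = 686·(1 - 0.419) = 399.
From dH/dt = 0: 0.00121·399 - 0.0714 = 0.0221P*, so P* = 0.411/0.0221 = 18.6.

N* ≈ 399, H* ≈ 68.9, P* ≈ 18.6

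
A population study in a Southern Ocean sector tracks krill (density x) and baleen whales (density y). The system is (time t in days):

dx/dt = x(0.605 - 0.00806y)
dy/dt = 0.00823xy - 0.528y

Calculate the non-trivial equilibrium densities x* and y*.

Set dy/dt = 0 with y > 0: 0.00823x - 0.528 = 0, so x* = 0.528/0.00823 = 64.2.
Set dx/dt = 0 with x > 0: 0.605 - 0.00806y = 0, so y* = 0.605/0.00806 = 75.1.

x* ≈ 64.2, y* ≈ 75.1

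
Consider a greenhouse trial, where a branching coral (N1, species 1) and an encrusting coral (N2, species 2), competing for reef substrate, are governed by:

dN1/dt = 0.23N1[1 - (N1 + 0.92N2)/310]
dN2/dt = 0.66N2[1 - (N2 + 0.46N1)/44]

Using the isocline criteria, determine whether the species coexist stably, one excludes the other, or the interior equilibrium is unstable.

species 1 excludes species 2

Compare the nullcline intercepts: K1/α12 = 310/0.92 = 337 > K2 = 44; K2/α21 = 44/0.46 = 95.7 < K1 = 310.
Since the inequalities point opposite ways, species 1 can invade but species 2 cannot.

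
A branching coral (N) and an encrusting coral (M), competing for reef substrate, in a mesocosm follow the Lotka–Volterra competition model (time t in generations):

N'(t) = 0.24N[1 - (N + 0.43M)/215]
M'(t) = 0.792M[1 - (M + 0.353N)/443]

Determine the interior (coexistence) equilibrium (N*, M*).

N* ≈ 28.9, M* ≈ 433

Setting both brackets to zero gives the nullclines N + 0.43M = 215 and 0.353N + M = 443.
Substituting M = 443 - 0.353N into the first: N(1 - 0.43·0.353) = 215 - 0.43·443.
So N* = 24.5/0.848 = 28.9, and then M* = 443 - 0.353·28.9 = 433.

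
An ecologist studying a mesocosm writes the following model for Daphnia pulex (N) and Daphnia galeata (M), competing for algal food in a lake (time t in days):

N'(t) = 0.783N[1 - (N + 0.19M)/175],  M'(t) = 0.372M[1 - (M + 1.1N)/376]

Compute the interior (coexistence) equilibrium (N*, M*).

Setting both brackets to zero gives the nullclines N + 0.19M = 175 and 1.1N + M = 376.
Substituting M = 376 - 1.1N into the first: N(1 - 0.19·1.1) = 175 - 0.19·376.
So N* = 104/0.791 = 131, and then M* = 376 - 1.1·131 = 232.

N* ≈ 131, M* ≈ 232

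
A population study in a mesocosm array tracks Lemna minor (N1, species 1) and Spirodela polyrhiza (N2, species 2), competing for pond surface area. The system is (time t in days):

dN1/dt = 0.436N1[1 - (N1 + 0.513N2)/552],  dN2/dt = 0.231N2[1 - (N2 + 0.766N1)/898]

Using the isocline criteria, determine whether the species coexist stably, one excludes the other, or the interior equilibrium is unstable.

stable coexistence

Compare the nullcline intercepts: K1/α12 = 552/0.513 = 1080 > K2 = 898; K2/α21 = 898/0.766 = 1170 > K1 = 552.
Since both inequalities hold, each species can invade when rare, so the interior equilibrium is stable.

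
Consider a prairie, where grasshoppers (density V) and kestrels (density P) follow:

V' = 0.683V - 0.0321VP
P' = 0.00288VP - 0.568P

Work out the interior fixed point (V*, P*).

V* ≈ 197, P* ≈ 21.3

Set dP/dt = 0 with P > 0: 0.00288V - 0.568 = 0, so V* = 0.568/0.00288 = 197.
Set dV/dt = 0 with V > 0: 0.683 - 0.0321P = 0, so P* = 0.683/0.0321 = 21.3.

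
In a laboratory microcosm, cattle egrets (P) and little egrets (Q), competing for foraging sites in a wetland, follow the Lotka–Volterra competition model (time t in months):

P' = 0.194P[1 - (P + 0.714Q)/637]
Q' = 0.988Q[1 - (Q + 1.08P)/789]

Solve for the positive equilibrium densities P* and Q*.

P* ≈ 322, Q* ≈ 441

Setting both brackets to zero gives the nullclines P + 0.714Q = 637 and 1.08P + Q = 789.
Substituting Q = 789 - 1.08P into the first: P(1 - 0.714·1.08) = 637 - 0.714·789.
So P* = 73.7/0.229 = 322, and then Q* = 789 - 1.08·322 = 441.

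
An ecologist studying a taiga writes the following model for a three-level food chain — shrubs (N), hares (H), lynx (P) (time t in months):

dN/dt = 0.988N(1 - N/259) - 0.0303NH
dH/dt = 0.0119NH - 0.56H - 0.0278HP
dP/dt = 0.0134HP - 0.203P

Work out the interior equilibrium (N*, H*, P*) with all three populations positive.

N* ≈ 139, H* ≈ 15.1, P* ≈ 39.2

From dP/dt = 0: 0.0134H* = 0.203, so H* = 15.1.
From dN/dt = 0: 0.988(1 - N*/259) = 0.0303·15.1, giving N* = 259·(1 - 0.465) = 139.
From dH/dt = 0: 0.0119·139 - 0.56 = 0.0278P*, so P* = 1.09/0.0278 = 39.2.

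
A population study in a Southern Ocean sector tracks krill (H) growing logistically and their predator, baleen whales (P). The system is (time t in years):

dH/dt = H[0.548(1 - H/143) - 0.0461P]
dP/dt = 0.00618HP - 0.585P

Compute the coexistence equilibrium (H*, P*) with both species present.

From dP/dt = 0 with P > 0: 0.00618H* = 0.585, so H* = 94.7.
Substitute into dH/dt = 0: 0.548(1 - 94.7/143) = 0.0461P*.
The bracket is 0.338, giving P* = 0.185/0.0461 = 4.02.

H* ≈ 94.7, P* ≈ 4.02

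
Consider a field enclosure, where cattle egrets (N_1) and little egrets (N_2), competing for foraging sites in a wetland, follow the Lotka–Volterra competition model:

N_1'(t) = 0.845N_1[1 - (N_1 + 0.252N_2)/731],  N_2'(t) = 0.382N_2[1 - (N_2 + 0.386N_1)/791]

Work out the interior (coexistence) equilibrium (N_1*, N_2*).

Setting both brackets to zero gives the nullclines N_1 + 0.252N_2 = 731 and 0.386N_1 + N_2 = 791.
Substituting N_2 = 791 - 0.386N_1 into the first: N_1(1 - 0.252·0.386) = 731 - 0.252·791.
So N_1* = 532/0.903 = 589, and then N_2* = 791 - 0.386·589 = 564.

N_1* ≈ 589, N_2* ≈ 564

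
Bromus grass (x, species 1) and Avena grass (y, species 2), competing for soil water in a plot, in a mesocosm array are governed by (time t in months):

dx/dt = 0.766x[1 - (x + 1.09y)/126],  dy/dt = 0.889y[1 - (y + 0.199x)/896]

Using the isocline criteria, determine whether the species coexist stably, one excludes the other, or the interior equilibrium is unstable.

Compare the nullcline intercepts: K1/α12 = 126/1.09 = 116 < K2 = 896; K2/α21 = 896/0.199 = 4500 > K1 = 126.
Since the inequalities point opposite ways, species 2 can invade but species 1 cannot.

species 2 excludes species 1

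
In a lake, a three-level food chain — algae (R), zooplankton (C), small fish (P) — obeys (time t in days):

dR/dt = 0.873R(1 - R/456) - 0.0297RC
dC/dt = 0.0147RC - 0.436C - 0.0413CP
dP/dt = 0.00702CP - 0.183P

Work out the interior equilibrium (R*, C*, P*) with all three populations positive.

R* ≈ 51.6, C* ≈ 26.1, P* ≈ 7.81

From dP/dt = 0: 0.00702C* = 0.183, so C* = 26.1.
From dR/dt = 0: 0.873(1 - R*/456) = 0.0297·26.1, giving R* = 456·(1 - 0.887) = 51.6.
From dC/dt = 0: 0.0147·51.6 - 0.436 = 0.0413P*, so P* = 0.322/0.0413 = 7.81.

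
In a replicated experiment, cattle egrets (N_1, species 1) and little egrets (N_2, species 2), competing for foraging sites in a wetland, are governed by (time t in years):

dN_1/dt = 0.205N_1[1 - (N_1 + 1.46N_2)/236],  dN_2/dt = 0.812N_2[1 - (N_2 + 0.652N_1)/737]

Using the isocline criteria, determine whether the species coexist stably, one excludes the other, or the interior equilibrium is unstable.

Compare the nullcline intercepts: K1/α12 = 236/1.46 = 162 < K2 = 737; K2/α21 = 737/0.652 = 1130 > K1 = 236.
Since the inequalities point opposite ways, species 2 can invade but species 1 cannot.

species 2 excludes species 1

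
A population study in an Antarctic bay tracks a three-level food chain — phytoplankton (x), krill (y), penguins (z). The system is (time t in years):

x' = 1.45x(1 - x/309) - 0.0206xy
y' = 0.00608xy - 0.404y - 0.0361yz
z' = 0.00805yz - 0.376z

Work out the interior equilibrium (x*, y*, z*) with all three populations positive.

From dz/dt = 0: 0.00805y* = 0.376, so y* = 46.7.
From dx/dt = 0: 1.45(1 - x*/309) = 0.0206·46.7, giving x* = 309·(1 - 0.664) = 104.
From dy/dt = 0: 0.00608·104 - 0.404 = 0.0361z*, so z* = 0.228/0.0361 = 6.32.

x* ≈ 104, y* ≈ 46.7, z* ≈ 6.32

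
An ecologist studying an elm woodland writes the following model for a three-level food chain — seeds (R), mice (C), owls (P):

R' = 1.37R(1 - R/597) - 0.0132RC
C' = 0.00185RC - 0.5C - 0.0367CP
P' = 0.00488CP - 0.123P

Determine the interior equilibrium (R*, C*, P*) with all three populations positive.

R* ≈ 452, C* ≈ 25.2, P* ≈ 9.16

From dP/dt = 0: 0.00488C* = 0.123, so C* = 25.2.
From dR/dt = 0: 1.37(1 - R*/597) = 0.0132·25.2, giving R* = 597·(1 - 0.243) = 452.
From dC/dt = 0: 0.00185·452 - 0.5 = 0.0367P*, so P* = 0.336/0.0367 = 9.16.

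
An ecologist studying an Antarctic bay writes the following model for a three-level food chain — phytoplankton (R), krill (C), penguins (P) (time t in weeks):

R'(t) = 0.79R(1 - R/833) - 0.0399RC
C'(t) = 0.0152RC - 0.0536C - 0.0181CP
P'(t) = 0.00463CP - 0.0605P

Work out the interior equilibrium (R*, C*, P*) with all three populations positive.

R* ≈ 283, C* ≈ 13.1, P* ≈ 235

From dP/dt = 0: 0.00463C* = 0.0605, so C* = 13.1.
From dR/dt = 0: 0.79(1 - R*/833) = 0.0399·13.1, giving R* = 833·(1 - 0.66) = 283.
From dC/dt = 0: 0.0152·283 - 0.0536 = 0.0181P*, so P* = 4.25/0.0181 = 235.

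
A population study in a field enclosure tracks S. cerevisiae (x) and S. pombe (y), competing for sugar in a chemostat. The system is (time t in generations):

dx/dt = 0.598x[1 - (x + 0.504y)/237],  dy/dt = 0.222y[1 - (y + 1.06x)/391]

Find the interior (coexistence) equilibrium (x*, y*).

Setting both brackets to zero gives the nullclines x + 0.504y = 237 and 1.06x + y = 391.
Substituting y = 391 - 1.06x into the first: x(1 - 0.504·1.06) = 237 - 0.504·391.
So x* = 39.9/0.466 = 85.7, and then y* = 391 - 1.06·85.7 = 300.

x* ≈ 85.7, y* ≈ 300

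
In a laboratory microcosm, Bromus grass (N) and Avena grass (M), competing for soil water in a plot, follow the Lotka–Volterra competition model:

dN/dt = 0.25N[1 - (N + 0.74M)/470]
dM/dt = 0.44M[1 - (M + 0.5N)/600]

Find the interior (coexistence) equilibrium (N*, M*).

Setting both brackets to zero gives the nullclines N + 0.74M = 470 and 0.5N + M = 600.
Substituting M = 600 - 0.5N into the first: N(1 - 0.74·0.5) = 470 - 0.74·600.
So N* = 26/0.63 = 41.3, and then M* = 600 - 0.5·41.3 = 579.

N* ≈ 41.3, M* ≈ 579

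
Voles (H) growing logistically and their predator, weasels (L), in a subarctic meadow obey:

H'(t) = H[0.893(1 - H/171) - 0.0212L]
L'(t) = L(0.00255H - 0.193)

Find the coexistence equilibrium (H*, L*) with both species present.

H* ≈ 75.7, L* ≈ 23.5

From dL/dt = 0 with L > 0: 0.00255H* = 0.193, so H* = 75.7.
Substitute into dH/dt = 0: 0.893(1 - 75.7/171) = 0.0212L*.
The bracket is 0.557, giving L* = 0.498/0.0212 = 23.5.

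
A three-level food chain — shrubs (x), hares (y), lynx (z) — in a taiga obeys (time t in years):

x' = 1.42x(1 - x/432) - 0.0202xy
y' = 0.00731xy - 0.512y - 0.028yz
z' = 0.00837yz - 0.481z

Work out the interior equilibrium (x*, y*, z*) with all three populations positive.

From dz/dt = 0: 0.00837y* = 0.481, so y* = 57.5.
From dx/dt = 0: 1.42(1 - x*/432) = 0.0202·57.5, giving x* = 432·(1 - 0.817) = 78.8.
From dy/dt = 0: 0.00731·78.8 - 0.512 = 0.028z*, so z* = 0.0644/0.028 = 2.3.

x* ≈ 78.8, y* ≈ 57.5, z* ≈ 2.3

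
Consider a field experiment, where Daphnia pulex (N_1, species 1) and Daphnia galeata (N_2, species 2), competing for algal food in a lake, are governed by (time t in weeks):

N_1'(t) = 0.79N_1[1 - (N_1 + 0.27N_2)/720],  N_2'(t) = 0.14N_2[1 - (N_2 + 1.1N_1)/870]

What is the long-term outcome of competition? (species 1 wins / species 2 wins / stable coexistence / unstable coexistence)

stable coexistence

Compare the nullcline intercepts: K1/α12 = 720/0.27 = 2670 > K2 = 870; K2/α21 = 870/1.1 = 791 > K1 = 720.
Since both inequalities hold, each species can invade when rare, so the interior equilibrium is stable.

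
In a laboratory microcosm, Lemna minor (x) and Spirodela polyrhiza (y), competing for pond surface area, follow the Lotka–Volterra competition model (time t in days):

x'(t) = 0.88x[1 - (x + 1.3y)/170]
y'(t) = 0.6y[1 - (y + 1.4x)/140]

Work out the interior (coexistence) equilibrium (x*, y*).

Setting both brackets to zero gives the nullclines x + 1.3y = 170 and 1.4x + y = 140.
Substituting y = 140 - 1.4x into the first: x(1 - 1.3·1.4) = 170 - 1.3·140.
So x* = -12/-0.82 = 14.6, and then y* = 140 - 1.4·14.6 = 120.

x* ≈ 14.6, y* ≈ 120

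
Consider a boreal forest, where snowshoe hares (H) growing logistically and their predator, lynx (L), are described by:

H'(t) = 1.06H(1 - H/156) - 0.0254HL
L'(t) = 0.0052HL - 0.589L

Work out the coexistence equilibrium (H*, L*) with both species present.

H* ≈ 113, L* ≈ 11.4

From dL/dt = 0 with L > 0: 0.0052H* = 0.589, so H* = 113.
Substitute into dH/dt = 0: 1.06(1 - 113/156) = 0.0254L*.
The bracket is 0.274, giving L* = 0.29/0.0254 = 11.4.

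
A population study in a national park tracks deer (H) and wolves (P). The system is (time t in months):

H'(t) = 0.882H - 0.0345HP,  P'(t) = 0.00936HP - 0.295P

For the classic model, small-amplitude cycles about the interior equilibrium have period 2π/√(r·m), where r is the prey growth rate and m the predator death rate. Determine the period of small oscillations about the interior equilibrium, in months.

Here r = 0.882 and m = 0.295, so r·m = 0.26.
ω = √0.26 = 0.51 per month, hence T = 2π/ω ≈ 12.3 months.

T ≈ 12.3 months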